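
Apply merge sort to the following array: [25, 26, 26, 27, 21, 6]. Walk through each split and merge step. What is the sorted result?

Merge sort trace:

Split: [25, 26, 26, 27, 21, 6] -> [25, 26, 26] and [27, 21, 6]
  Split: [25, 26, 26] -> [25] and [26, 26]
    Split: [26, 26] -> [26] and [26]
    Merge: [26] + [26] -> [26, 26]
  Merge: [25] + [26, 26] -> [25, 26, 26]
  Split: [27, 21, 6] -> [27] and [21, 6]
    Split: [21, 6] -> [21] and [6]
    Merge: [21] + [6] -> [6, 21]
  Merge: [27] + [6, 21] -> [6, 21, 27]
Merge: [25, 26, 26] + [6, 21, 27] -> [6, 21, 25, 26, 26, 27]

Final sorted array: [6, 21, 25, 26, 26, 27]

The merge sort proceeds by recursively splitting the array and merging sorted halves.
After all merges, the sorted array is [6, 21, 25, 26, 26, 27].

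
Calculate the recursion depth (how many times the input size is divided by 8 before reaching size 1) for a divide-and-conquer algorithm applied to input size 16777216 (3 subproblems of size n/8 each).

For divide and conquer with division factor 8:

Problem sizes at each level:
Level 0: 16777216
Level 1: 2097152
Level 2: 262144
Level 3: 32768
Level 4: 4096
Level 5: 512
Level 6: 64
Level 7: 8
Level 8: 1

The root is level 0 and the size-1 base case is level 8 (the tree spans levels 0 through 8, i.e. 9 levels counting the root), so the depth is the number of divisions: log_8(16777216) = 8

The recursion tree depth is log_8(16777216) = 8. At each level, the problem size is divided by 8, so it takes 8 divisions to reduce to a base case of size 1. The algorithm makes 3 recursive calls at each level.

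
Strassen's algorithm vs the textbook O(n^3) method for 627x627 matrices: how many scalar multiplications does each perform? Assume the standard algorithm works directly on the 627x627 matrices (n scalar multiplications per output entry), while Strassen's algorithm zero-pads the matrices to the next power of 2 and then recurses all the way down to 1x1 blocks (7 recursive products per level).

Matrix multiplication for 627x627 matrices:

Strassen's algorithm requires power-of-2 dimensions. Pad 627x627 to 1024x1024 (next power of 2).

Standard algorithm: 627^3 = 246491883 multiplications
Strassen's algorithm: 7^(log2(1024)) = 7^10 = 282475249 multiplications
Difference: 246491883 - 282475249 = -35983366 (Strassen uses MORE here due to padding overhead — for small or just-over-power-of-2 n, padding can outweigh the per-level savings)

Standard: 246491883 multiplications (627^3). Strassen: 282475249 multiplications (7^10, after padding to 1024x1024). Strassen reduces 8 recursive multiplications to 7 at each level.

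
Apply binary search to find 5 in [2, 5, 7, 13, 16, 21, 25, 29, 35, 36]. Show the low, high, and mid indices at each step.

Binary search for 5 in [2, 5, 7, 13, 16, 21, 25, 29, 35, 36]:

lo=0, hi=9, mid=4, arr[mid]=16 -> 16 > 5, search left half
lo=0, hi=3, mid=1, arr[mid]=5 -> Found target at index 1!

Binary search finds 5 at index 1 after 2 comparisons. The search repeatedly halves the search space by comparing with the middle element.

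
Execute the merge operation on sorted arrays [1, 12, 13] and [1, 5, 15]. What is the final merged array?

Merging process:

Compare 1 vs 1: take 1 from left. Merged: [1]
Compare 12 vs 1: take 1 from right. Merged: [1, 1]
Compare 12 vs 5: take 5 from right. Merged: [1, 1, 5]
Compare 12 vs 15: take 12 from left. Merged: [1, 1, 5, 12]
Compare 13 vs 15: take 13 from left. Merged: [1, 1, 5, 12, 13]
Append remaining from right: [15]. Merged: [1, 1, 5, 12, 13, 15]

Final merged array: [1, 1, 5, 12, 13, 15]
Total comparisons: 5

The merged array is [1, 1, 5, 12, 13, 15], requiring 5 comparisons. The merge step runs in O(n) time where n is the total number of elements.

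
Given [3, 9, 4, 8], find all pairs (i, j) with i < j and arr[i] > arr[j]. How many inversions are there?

Finding inversions in [3, 9, 4, 8]:

(1, 2): arr[1]=9 > arr[2]=4
(1, 3): arr[1]=9 > arr[3]=8

Total inversions: 2

The array has 2 inversion(s): (1,2), (1,3). Each pair (i,j) satisfies i < j and arr[i] > arr[j].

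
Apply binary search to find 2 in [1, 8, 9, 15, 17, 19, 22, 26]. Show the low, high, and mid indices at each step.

Binary search for 2 in [1, 8, 9, 15, 17, 19, 22, 26]:

lo=0, hi=7, mid=3, arr[mid]=15 -> 15 > 2, search left half
lo=0, hi=2, mid=1, arr[mid]=8 -> 8 > 2, search left half
lo=0, hi=0, mid=0, arr[mid]=1 -> 1 < 2, search right half
lo=1 > hi=0, target 2 not found

Binary search determines that 2 is not in the array after 3 comparisons. The search space was exhausted without finding the target.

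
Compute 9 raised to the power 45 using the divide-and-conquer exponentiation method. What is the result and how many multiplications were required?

Computing 9^45 by squaring (build up from 9^1; each line after the first costs one multiplication):

9^1 = 9
9^2 = (9^1)^2 = 9^2 = 81
9^4 = (9^2)^2 = 81^2 = 6561
9^5 = 9 * 9^4 = 9 * 6561 = 59049
9^10 = (9^5)^2 = 59049^2 = 3486784401
9^11 = 9 * 9^10 = 9 * 3486784401 = 31381059609
9^22 = (9^11)^2 = 31381059609^2 = 984770902183611232881
9^44 = (9^22)^2 = 984770902183611232881^2 = 969773729787523602876821942164080815560161
9^45 = 9 * 9^44 = 9 * 969773729787523602876821942164080815560161 = 8727963568087712425891397479476727340041449

Result: 8727963568087712425891397479476727340041449
Multiplications needed: 8 (8 lines after 9^1)

9^45 = 8727963568087712425891397479476727340041449. Using exponentiation by squaring, this requires 8 multiplications. The key idea: if the exponent is even, square the half-power; if odd, multiply by the base once.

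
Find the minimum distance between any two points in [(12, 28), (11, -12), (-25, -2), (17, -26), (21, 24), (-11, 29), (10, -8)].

Computing all pairwise distances among 7 points:

d((12, 28), (11, -12)) = 40.0125
d((12, 28), (-25, -2)) = 47.634
d((12, 28), (17, -26)) = 54.231
d((12, 28), (21, 24)) = 9.8489
d((12, 28), (-11, 29)) = 23.0217
d((12, 28), (10, -8)) = 36.0555
d((11, -12), (-25, -2)) = 37.3631
d((11, -12), (17, -26)) = 15.2315
d((11, -12), (21, 24)) = 37.3631
d((11, -12), (-11, 29)) = 46.5296
d((11, -12), (10, -8)) = 4.1231 <-- minimum
d((-25, -2), (17, -26)) = 48.3735
d((-25, -2), (21, 24)) = 52.8394
d((-25, -2), (-11, 29)) = 34.0147
d((-25, -2), (10, -8)) = 35.5106
d((17, -26), (21, 24)) = 50.1597
d((17, -26), (-11, 29)) = 61.7171
d((17, -26), (10, -8)) = 19.3132
d((21, 24), (-11, 29)) = 32.3883
d((21, 24), (10, -8)) = 33.8378
d((-11, 29), (10, -8)) = 42.5441

Closest pair: (11, -12) and (10, -8) with distance 4.1231

The closest pair is (11, -12) and (10, -8) with Euclidean distance 4.1231. For 7 points, brute-force pairwise comparison is shown above. For large n, the divide-and-conquer algorithm (sort by x, recurse on halves, check the dividing strip) achieves O(n log n).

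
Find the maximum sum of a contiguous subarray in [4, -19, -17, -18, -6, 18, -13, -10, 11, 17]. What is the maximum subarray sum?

Using Kadane's algorithm on [4, -19, -17, -18, -6, 18, -13, -10, 11, 17]:

Scanning through the array:
Position 1 (value -19): max_ending_here = -15, max_so_far = 4
Position 2 (value -17): max_ending_here = -17, max_so_far = 4
Position 3 (value -18): max_ending_here = -18, max_so_far = 4
Position 4 (value -6): max_ending_here = -6, max_so_far = 4
Position 5 (value 18): max_ending_here = 18, max_so_far = 18
Position 6 (value -13): max_ending_here = 5, max_so_far = 18
Position 7 (value -10): max_ending_here = -5, max_so_far = 18
Position 8 (value 11): max_ending_here = 11, max_so_far = 18
Position 9 (value 17): max_ending_here = 28, max_so_far = 28

Maximum subarray: [11, 17]
Maximum sum: 28

The maximum subarray is [11, 17] with sum 28. This subarray runs from index 8 to index 9.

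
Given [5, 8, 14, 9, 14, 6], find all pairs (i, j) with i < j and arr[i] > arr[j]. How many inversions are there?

Finding inversions in [5, 8, 14, 9, 14, 6]:

(1, 5): arr[1]=8 > arr[5]=6
(2, 3): arr[2]=14 > arr[3]=9
(2, 5): arr[2]=14 > arr[5]=6
(3, 5): arr[3]=9 > arr[5]=6
(4, 5): arr[4]=14 > arr[5]=6

Total inversions: 5

The array has 5 inversion(s): (1,5), (2,3), (2,5), (3,5), (4,5). Each pair (i,j) satisfies i < j and arr[i] > arr[j].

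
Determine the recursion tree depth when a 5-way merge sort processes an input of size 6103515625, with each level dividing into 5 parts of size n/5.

For divide and conquer with division factor 5:

Problem sizes at each level:
Level 0: 6103515625
Level 1: 1220703125
Level 2: 244140625
Level 3: 48828125
Level 4: 9765625
Level 5: 1953125
Level 6: 390625
Level 7: 78125
Level 8: 15625
Level 9: 3125
Level 10: 625
Level 11: 125
Level 12: 25
Level 13: 5
Level 14: 1

The root is level 0 and the size-1 base case is level 14 (the tree spans levels 0 through 14, i.e. 15 levels counting the root), so the depth is the number of divisions: log_5(6103515625) = 14

The recursion tree depth is log_5(6103515625) = 14. At each level, the problem size is divided by 5, so it takes 14 divisions to reduce to a base case of size 1. The algorithm makes 5 recursive calls at each level.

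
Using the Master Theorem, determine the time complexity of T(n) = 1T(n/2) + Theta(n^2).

Master Theorem for T(n) = 1T(n/2) + O(n^2):

a = 1, b = 2, c = 2
log_b(a) = log_2(1) = 0.0000

Case 3: c = 2 > log_2(1) = 0.0000
T(n) = O(n^2) = O(n^2)

For T(n) = 1T(n/2) + O(n^2): log_2(1) = 0.0000. This is Case 3 of the Master Theorem (c > log_b(a), work dominated by root), giving O(n^2).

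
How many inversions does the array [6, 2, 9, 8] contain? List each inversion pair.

Finding inversions in [6, 2, 9, 8]:

(0, 1): arr[0]=6 > arr[1]=2
(2, 3): arr[2]=9 > arr[3]=8

Total inversions: 2

The array has 2 inversion(s): (0,1), (2,3). Each pair (i,j) satisfies i < j and arr[i] > arr[j].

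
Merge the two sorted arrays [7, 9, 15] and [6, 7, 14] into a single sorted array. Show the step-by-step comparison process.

Merging process:

Compare 7 vs 6: take 6 from right. Merged: [6]
Compare 7 vs 7: take 7 from left. Merged: [6, 7]
Compare 9 vs 7: take 7 from right. Merged: [6, 7, 7]
Compare 9 vs 14: take 9 from left. Merged: [6, 7, 7, 9]
Compare 15 vs 14: take 14 from right. Merged: [6, 7, 7, 9, 14]
Append remaining from left: [15]. Merged: [6, 7, 7, 9, 14, 15]

Final merged array: [6, 7, 7, 9, 14, 15]
Total comparisons: 5

The merged array is [6, 7, 7, 9, 14, 15], requiring 5 comparisons. The merge step runs in O(n) time where n is the total number of elements.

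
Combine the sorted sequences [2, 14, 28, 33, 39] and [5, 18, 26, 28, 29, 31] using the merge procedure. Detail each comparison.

Merging process:

Compare 2 vs 5: take 2 from left. Merged: [2]
Compare 14 vs 5: take 5 from right. Merged: [2, 5]
Compare 14 vs 18: take 14 from left. Merged: [2, 5, 14]
Compare 28 vs 18: take 18 from right. Merged: [2, 5, 14, 18]
Compare 28 vs 26: take 26 from right. Merged: [2, 5, 14, 18, 26]
Compare 28 vs 28: take 28 from left. Merged: [2, 5, 14, 18, 26, 28]
Compare 33 vs 28: take 28 from right. Merged: [2, 5, 14, 18, 26, 28, 28]
Compare 33 vs 29: take 29 from right. Merged: [2, 5, 14, 18, 26, 28, 28, 29]
Compare 33 vs 31: take 31 from right. Merged: [2, 5, 14, 18, 26, 28, 28, 29, 31]
Append remaining from left: [33, 39]. Merged: [2, 5, 14, 18, 26, 28, 28, 29, 31, 33, 39]

Final merged array: [2, 5, 14, 18, 26, 28, 28, 29, 31, 33, 39]
Total comparisons: 9

The merged array is [2, 5, 14, 18, 26, 28, 28, 29, 31, 33, 39], requiring 9 comparisons. The merge step runs in O(n) time where n is the total number of elements.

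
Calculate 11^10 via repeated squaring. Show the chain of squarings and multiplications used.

Computing 11^10 by squaring (build up from 11^1; each line after the first costs one multiplication):

11^1 = 11
11^2 = (11^1)^2 = 11^2 = 121
11^4 = (11^2)^2 = 121^2 = 14641
11^5 = 11 * 11^4 = 11 * 14641 = 161051
11^10 = (11^5)^2 = 161051^2 = 25937424601

Result: 25937424601
Multiplications needed: 4 (4 lines after 11^1)

11^10 = 25937424601. Using exponentiation by squaring, this requires 4 multiplications. The key idea: if the exponent is even, square the half-power; if odd, multiply by the base once.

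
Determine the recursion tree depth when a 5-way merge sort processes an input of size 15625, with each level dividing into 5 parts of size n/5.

For divide and conquer with division factor 5:

Problem sizes at each level:
Level 0: 15625
Level 1: 3125
Level 2: 625
Level 3: 125
Level 4: 25
Level 5: 5
Level 6: 1

The root is level 0 and the size-1 base case is level 6 (the tree spans levels 0 through 6, i.e. 7 levels counting the root), so the depth is the number of divisions: log_5(15625) = 6

The recursion tree depth is log_5(15625) = 6. At each level, the problem size is divided by 5, so it takes 6 divisions to reduce to a base case of size 1. The algorithm makes 5 recursive calls at each level.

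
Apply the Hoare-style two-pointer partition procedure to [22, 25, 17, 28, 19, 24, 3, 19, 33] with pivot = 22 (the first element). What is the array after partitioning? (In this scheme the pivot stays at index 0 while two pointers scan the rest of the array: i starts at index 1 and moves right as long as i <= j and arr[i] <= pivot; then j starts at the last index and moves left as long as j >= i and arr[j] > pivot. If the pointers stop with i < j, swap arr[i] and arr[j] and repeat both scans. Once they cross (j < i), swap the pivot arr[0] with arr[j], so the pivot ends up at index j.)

Hoare-style two-pointer partition with pivot = 22:

Initial array: [22, 25, 17, 28, 19, 24, 3, 19, 33]

Pointers start at i = 1, j = 8.
i stops at index 1 (arr[1]=25 > 22), j stops at index 7 (arr[7]=19 <= 22): swap arr[1] and arr[7], array becomes [22, 19, 17, 28, 19, 24, 3, 25, 33]
i stops at index 3 (arr[3]=28 > 22), j stops at index 6 (arr[6]=3 <= 22): swap arr[3] and arr[6], array becomes [22, 19, 17, 3, 19, 24, 28, 25, 33]
i ends at 5, j ends at 4: the pointers have crossed (j < i), so scanning stops.

Swap pivot arr[0] with arr[4] to place pivot at position 4: [19, 19, 17, 3, 22, 24, 28, 25, 33]
Pivot position: 4

After partitioning with pivot 22, the array becomes [19, 19, 17, 3, 22, 24, 28, 25, 33]. The pivot is placed at index 4. All elements to the left of the pivot are <= 22, and all elements to the right are > 22.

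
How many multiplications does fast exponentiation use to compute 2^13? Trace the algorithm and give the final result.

Computing 2^13 by squaring (build up from 2^1; each line after the first costs one multiplication):

2^1 = 2
2^2 = (2^1)^2 = 2^2 = 4
2^3 = 2 * 2^2 = 2 * 4 = 8
2^6 = (2^3)^2 = 8^2 = 64
2^12 = (2^6)^2 = 64^2 = 4096
2^13 = 2 * 2^12 = 2 * 4096 = 8192

Result: 8192
Multiplications needed: 5 (5 lines after 2^1)

2^13 = 8192. Using exponentiation by squaring, this requires 5 multiplications. The key idea: if the exponent is even, square the half-power; if odd, multiply by the base once.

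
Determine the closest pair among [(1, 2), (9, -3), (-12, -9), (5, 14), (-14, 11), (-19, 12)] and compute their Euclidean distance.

Computing all pairwise distances among 6 points:

d((1, 2), (9, -3)) = 9.434
d((1, 2), (-12, -9)) = 17.0294
d((1, 2), (5, 14)) = 12.6491
d((1, 2), (-14, 11)) = 17.4929
d((1, 2), (-19, 12)) = 22.3607
d((9, -3), (-12, -9)) = 21.8403
d((9, -3), (5, 14)) = 17.4642
d((9, -3), (-14, 11)) = 26.9258
d((9, -3), (-19, 12)) = 31.7648
d((-12, -9), (5, 14)) = 28.6007
d((-12, -9), (-14, 11)) = 20.0998
d((-12, -9), (-19, 12)) = 22.1359
d((5, 14), (-14, 11)) = 19.2354
d((5, 14), (-19, 12)) = 24.0832
d((-14, 11), (-19, 12)) = 5.099 <-- minimum

Closest pair: (-14, 11) and (-19, 12) with distance 5.099

The closest pair is (-14, 11) and (-19, 12) with Euclidean distance 5.099. For 6 points, brute-force pairwise comparison is shown above. For large n, the divide-and-conquer algorithm (sort by x, recurse on halves, check the dividing strip) achieves O(n log n).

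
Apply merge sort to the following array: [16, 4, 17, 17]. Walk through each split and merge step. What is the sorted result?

Merge sort trace:

Split: [16, 4, 17, 17] -> [16, 4] and [17, 17]
  Split: [16, 4] -> [16] and [4]
  Merge: [16] + [4] -> [4, 16]
  Split: [17, 17] -> [17] and [17]
  Merge: [17] + [17] -> [17, 17]
Merge: [4, 16] + [17, 17] -> [4, 16, 17, 17]

Final sorted array: [4, 16, 17, 17]

The merge sort proceeds by recursively splitting the array and merging sorted halves.
After all merges, the sorted array is [4, 16, 17, 17].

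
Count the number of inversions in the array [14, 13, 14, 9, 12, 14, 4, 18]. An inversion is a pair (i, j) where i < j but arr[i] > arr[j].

Finding inversions in [14, 13, 14, 9, 12, 14, 4, 18]:

(0, 1): arr[0]=14 > arr[1]=13
(0, 3): arr[0]=14 > arr[3]=9
(0, 4): arr[0]=14 > arr[4]=12
(0, 6): arr[0]=14 > arr[6]=4
(1, 3): arr[1]=13 > arr[3]=9
(1, 4): arr[1]=13 > arr[4]=12
(1, 6): arr[1]=13 > arr[6]=4
(2, 3): arr[2]=14 > arr[3]=9
(2, 4): arr[2]=14 > arr[4]=12
(2, 6): arr[2]=14 > arr[6]=4
(3, 6): arr[3]=9 > arr[6]=4
(4, 6): arr[4]=12 > arr[6]=4
(5, 6): arr[5]=14 > arr[6]=4

Total inversions: 13

The array has 13 inversion(s): (0,1), (0,3), (0,4), (0,6), (1,3), (1,4), (1,6), (2,3), (2,4), (2,6), (3,6), (4,6), (5,6). Each pair (i,j) satisfies i < j and arr[i] > arr[j].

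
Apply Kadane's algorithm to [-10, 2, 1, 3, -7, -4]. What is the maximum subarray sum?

Using Kadane's algorithm on [-10, 2, 1, 3, -7, -4]:

Scanning through the array:
Position 1 (value 2): max_ending_here = 2, max_so_far = 2
Position 2 (value 1): max_ending_here = 3, max_so_far = 3
Position 3 (value 3): max_ending_here = 6, max_so_far = 6
Position 4 (value -7): max_ending_here = -1, max_so_far = 6
Position 5 (value -4): max_ending_here = -4, max_so_far = 6

Maximum subarray: [2, 1, 3]
Maximum sum: 6

The maximum subarray is [2, 1, 3] with sum 6. This subarray runs from index 1 to index 3.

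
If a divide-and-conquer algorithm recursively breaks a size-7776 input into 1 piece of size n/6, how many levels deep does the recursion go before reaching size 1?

For divide and conquer with division factor 6:

Problem sizes at each level:
Level 0: 7776
Level 1: 1296
Level 2: 216
Level 3: 36
Level 4: 6
Level 5: 1

The root is level 0 and the size-1 base case is level 5 (the tree spans levels 0 through 5, i.e. 6 levels counting the root), so the depth is the number of divisions: log_6(7776) = 5

The recursion tree depth is log_6(7776) = 5. At each level, the problem size is divided by 6, so it takes 5 divisions to reduce to a base case of size 1. The algorithm makes 1 recursive call at each level.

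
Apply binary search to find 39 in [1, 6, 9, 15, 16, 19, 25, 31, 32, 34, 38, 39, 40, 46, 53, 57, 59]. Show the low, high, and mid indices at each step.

Binary search for 39 in [1, 6, 9, 15, 16, 19, 25, 31, 32, 34, 38, 39, 40, 46, 53, 57, 59]:

lo=0, hi=16, mid=8, arr[mid]=32 -> 32 < 39, search right half
lo=9, hi=16, mid=12, arr[mid]=40 -> 40 > 39, search left half
lo=9, hi=11, mid=10, arr[mid]=38 -> 38 < 39, search right half
lo=11, hi=11, mid=11, arr[mid]=39 -> Found target at index 11!

Binary search finds 39 at index 11 after 4 comparisons. The search repeatedly halves the search space by comparing with the middle element.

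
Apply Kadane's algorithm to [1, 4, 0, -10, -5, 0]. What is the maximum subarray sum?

Using Kadane's algorithm on [1, 4, 0, -10, -5, 0]:

Scanning through the array:
Position 1 (value 4): max_ending_here = 5, max_so_far = 5
Position 2 (value 0): max_ending_here = 5, max_so_far = 5
Position 3 (value -10): max_ending_here = -5, max_so_far = 5
Position 4 (value -5): max_ending_here = -5, max_so_far = 5
Position 5 (value 0): max_ending_here = 0, max_so_far = 5

Maximum subarray: [1, 4]
Maximum sum: 5

The maximum subarray is [1, 4] with sum 5. This subarray runs from index 0 to index 1.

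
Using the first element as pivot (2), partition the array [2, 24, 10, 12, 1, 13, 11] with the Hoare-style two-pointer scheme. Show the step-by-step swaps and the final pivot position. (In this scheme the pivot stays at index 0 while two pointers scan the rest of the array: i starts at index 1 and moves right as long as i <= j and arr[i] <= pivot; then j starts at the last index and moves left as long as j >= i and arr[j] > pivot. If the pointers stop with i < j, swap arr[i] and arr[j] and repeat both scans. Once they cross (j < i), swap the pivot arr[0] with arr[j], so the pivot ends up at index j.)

Hoare-style two-pointer partition with pivot = 2:

Initial array: [2, 24, 10, 12, 1, 13, 11]

Pointers start at i = 1, j = 6.
i stops at index 1 (arr[1]=24 > 2), j stops at index 4 (arr[4]=1 <= 2): swap arr[1] and arr[4], array becomes [2, 1, 10, 12, 24, 13, 11]
i ends at 2, j ends at 1: the pointers have crossed (j < i), so scanning stops.

Swap pivot arr[0] with arr[1] to place pivot at position 1: [1, 2, 10, 12, 24, 13, 11]
Pivot position: 1

After partitioning with pivot 2, the array becomes [1, 2, 10, 12, 24, 13, 11]. The pivot is placed at index 1. All elements to the left of the pivot are <= 2, and all elements to the right are > 2.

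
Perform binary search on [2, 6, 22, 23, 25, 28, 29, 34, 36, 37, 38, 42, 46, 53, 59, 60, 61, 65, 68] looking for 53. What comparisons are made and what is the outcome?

Binary search for 53 in [2, 6, 22, 23, 25, 28, 29, 34, 36, 37, 38, 42, 46, 53, 59, 60, 61, 65, 68]:

lo=0, hi=18, mid=9, arr[mid]=37 -> 37 < 53, search right half
lo=10, hi=18, mid=14, arr[mid]=59 -> 59 > 53, search left half
lo=10, hi=13, mid=11, arr[mid]=42 -> 42 < 53, search right half
lo=12, hi=13, mid=12, arr[mid]=46 -> 46 < 53, search right half
lo=13, hi=13, mid=13, arr[mid]=53 -> Found target at index 13!

Binary search finds 53 at index 13 after 5 comparisons. The search repeatedly halves the search space by comparing with the middle element.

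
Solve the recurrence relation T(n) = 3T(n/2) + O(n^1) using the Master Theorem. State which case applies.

Master Theorem for T(n) = 3T(n/2) + O(n^1):

a = 3, b = 2, c = 1
log_b(a) = log_2(3) = 1.5850

Case 1: c = 1 < log_2(3) = 1.5850
T(n) = O(n^(log_2 3))

For T(n) = 3T(n/2) + O(n^1): log_2(3) = 1.5850. This is Case 1 of the Master Theorem (c < log_b(a), work dominated by leaves), giving O(n^(log_2 3)).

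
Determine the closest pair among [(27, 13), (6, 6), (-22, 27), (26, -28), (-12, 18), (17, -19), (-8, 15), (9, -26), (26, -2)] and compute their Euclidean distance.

Computing all pairwise distances among 9 points:

d((27, 13), (6, 6)) = 22.1359
d((27, 13), (-22, 27)) = 50.9608
d((27, 13), (26, -28)) = 41.0122
d((27, 13), (-12, 18)) = 39.3192
d((27, 13), (17, -19)) = 33.5261
d((27, 13), (-8, 15)) = 35.0571
d((27, 13), (9, -26)) = 42.9535
d((27, 13), (26, -2)) = 15.0333
d((6, 6), (-22, 27)) = 35.0
d((6, 6), (26, -28)) = 39.4462
d((6, 6), (-12, 18)) = 21.6333
d((6, 6), (17, -19)) = 27.313
d((6, 6), (-8, 15)) = 16.6433
d((6, 6), (9, -26)) = 32.1403
d((6, 6), (26, -2)) = 21.5407
d((-22, 27), (26, -28)) = 73.0
d((-22, 27), (-12, 18)) = 13.4536
d((-22, 27), (17, -19)) = 60.3075
d((-22, 27), (-8, 15)) = 18.4391
d((-22, 27), (9, -26)) = 61.4003
d((-22, 27), (26, -2)) = 56.0803
d((26, -28), (-12, 18)) = 59.6657
d((26, -28), (17, -19)) = 12.7279
d((26, -28), (-8, 15)) = 54.8179
d((26, -28), (9, -26)) = 17.1172
d((26, -28), (26, -2)) = 26.0
d((-12, 18), (17, -19)) = 47.0106
d((-12, 18), (-8, 15)) = 5.0 <-- minimum
d((-12, 18), (9, -26)) = 48.7545
d((-12, 18), (26, -2)) = 42.9418
d((17, -19), (-8, 15)) = 42.2019
d((17, -19), (9, -26)) = 10.6301
d((17, -19), (26, -2)) = 19.2354
d((-8, 15), (9, -26)) = 44.3847
d((-8, 15), (26, -2)) = 38.0132
d((9, -26), (26, -2)) = 29.4109

Closest pair: (-12, 18) and (-8, 15) with distance 5.0

The closest pair is (-12, 18) and (-8, 15) with Euclidean distance 5.0. For 9 points, brute-force pairwise comparison is shown above. For large n, the divide-and-conquer algorithm (sort by x, recurse on halves, check the dividing strip) achieves O(n log n).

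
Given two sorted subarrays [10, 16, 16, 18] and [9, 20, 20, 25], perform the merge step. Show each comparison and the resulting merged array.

Merging process:

Compare 10 vs 9: take 9 from right. Merged: [9]
Compare 10 vs 20: take 10 from left. Merged: [9, 10]
Compare 16 vs 20: take 16 from left. Merged: [9, 10, 16]
Compare 16 vs 20: take 16 from left. Merged: [9, 10, 16, 16]
Compare 18 vs 20: take 18 from left. Merged: [9, 10, 16, 16, 18]
Append remaining from right: [20, 20, 25]. Merged: [9, 10, 16, 16, 18, 20, 20, 25]

Final merged array: [9, 10, 16, 16, 18, 20, 20, 25]
Total comparisons: 5

The merged array is [9, 10, 16, 16, 18, 20, 20, 25], requiring 5 comparisons. The merge step runs in O(n) time where n is the total number of elements.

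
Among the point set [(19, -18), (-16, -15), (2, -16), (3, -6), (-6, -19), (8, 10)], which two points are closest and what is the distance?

Computing all pairwise distances among 6 points:

d((19, -18), (-16, -15)) = 35.1283
d((19, -18), (2, -16)) = 17.1172
d((19, -18), (3, -6)) = 20.0
d((19, -18), (-6, -19)) = 25.02
d((19, -18), (8, 10)) = 30.0832
d((-16, -15), (2, -16)) = 18.0278
d((-16, -15), (3, -6)) = 21.0238
d((-16, -15), (-6, -19)) = 10.7703
d((-16, -15), (8, 10)) = 34.6554
d((2, -16), (3, -6)) = 10.0499
d((2, -16), (-6, -19)) = 8.544 <-- minimum
d((2, -16), (8, 10)) = 26.6833
d((3, -6), (-6, -19)) = 15.8114
d((3, -6), (8, 10)) = 16.7631
d((-6, -19), (8, 10)) = 32.2025

Closest pair: (2, -16) and (-6, -19) with distance 8.544

The closest pair is (2, -16) and (-6, -19) with Euclidean distance 8.544. For 6 points, brute-force pairwise comparison is shown above. For large n, the divide-and-conquer algorithm (sort by x, recurse on halves, check the dividing strip) achieves O(n log n).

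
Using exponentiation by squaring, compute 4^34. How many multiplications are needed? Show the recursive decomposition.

Computing 4^34 by squaring (build up from 4^1; each line after the first costs one multiplication):

4^1 = 4
4^2 = (4^1)^2 = 4^2 = 16
4^4 = (4^2)^2 = 16^2 = 256
4^8 = (4^4)^2 = 256^2 = 65536
4^16 = (4^8)^2 = 65536^2 = 4294967296
4^17 = 4 * 4^16 = 4 * 4294967296 = 17179869184
4^34 = (4^17)^2 = 17179869184^2 = 295147905179352825856

Result: 295147905179352825856
Multiplications needed: 6 (6 lines after 4^1)

4^34 = 295147905179352825856. Using exponentiation by squaring, this requires 6 multiplications. The key idea: if the exponent is even, square the half-power; if odd, multiply by the base once.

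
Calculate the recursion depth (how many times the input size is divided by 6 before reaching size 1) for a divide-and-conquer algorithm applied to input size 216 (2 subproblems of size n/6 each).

For divide and conquer with division factor 6:

Problem sizes at each level:
Level 0: 216
Level 1: 36
Level 2: 6
Level 3: 1

The root is level 0 and the size-1 base case is level 3 (the tree spans levels 0 through 3, i.e. 4 levels counting the root), so the depth is the number of divisions: log_6(216) = 3

The recursion tree depth is log_6(216) = 3. At each level, the problem size is divided by 6, so it takes 3 divisions to reduce to a base case of size 1. The algorithm makes 2 recursive calls at each level.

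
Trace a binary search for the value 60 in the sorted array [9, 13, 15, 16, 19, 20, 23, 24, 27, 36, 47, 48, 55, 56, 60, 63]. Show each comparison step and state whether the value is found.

Binary search for 60 in [9, 13, 15, 16, 19, 20, 23, 24, 27, 36, 47, 48, 55, 56, 60, 63]:

lo=0, hi=15, mid=7, arr[mid]=24 -> 24 < 60, search right half
lo=8, hi=15, mid=11, arr[mid]=48 -> 48 < 60, search right half
lo=12, hi=15, mid=13, arr[mid]=56 -> 56 < 60, search right half
lo=14, hi=15, mid=14, arr[mid]=60 -> Found target at index 14!

Binary search finds 60 at index 14 after 4 comparisons. The search repeatedly halves the search space by comparing with the middle element.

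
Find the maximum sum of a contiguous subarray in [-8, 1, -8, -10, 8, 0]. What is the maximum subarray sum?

Using Kadane's algorithm on [-8, 1, -8, -10, 8, 0]:

Scanning through the array:
Position 1 (value 1): max_ending_here = 1, max_so_far = 1
Position 2 (value -8): max_ending_here = -7, max_so_far = 1
Position 3 (value -10): max_ending_here = -10, max_so_far = 1
Position 4 (value 8): max_ending_here = 8, max_so_far = 8
Position 5 (value 0): max_ending_here = 8, max_so_far = 8

Maximum subarray: [8]
Maximum sum: 8

The maximum subarray is [8] with sum 8. This subarray runs from index 4 to index 4.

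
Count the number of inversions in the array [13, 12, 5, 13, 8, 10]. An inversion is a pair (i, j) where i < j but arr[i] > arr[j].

Finding inversions in [13, 12, 5, 13, 8, 10]:

(0, 1): arr[0]=13 > arr[1]=12
(0, 2): arr[0]=13 > arr[2]=5
(0, 4): arr[0]=13 > arr[4]=8
(0, 5): arr[0]=13 > arr[5]=10
(1, 2): arr[1]=12 > arr[2]=5
(1, 4): arr[1]=12 > arr[4]=8
(1, 5): arr[1]=12 > arr[5]=10
(3, 4): arr[3]=13 > arr[4]=8
(3, 5): arr[3]=13 > arr[5]=10

Total inversions: 9

The array has 9 inversion(s): (0,1), (0,2), (0,4), (0,5), (1,2), (1,4), (1,5), (3,4), (3,5). Each pair (i,j) satisfies i < j and arr[i] > arr[j].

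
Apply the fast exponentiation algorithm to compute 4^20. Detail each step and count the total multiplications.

Computing 4^20 by squaring (build up from 4^1; each line after the first costs one multiplication):

4^1 = 4
4^2 = (4^1)^2 = 4^2 = 16
4^4 = (4^2)^2 = 16^2 = 256
4^5 = 4 * 4^4 = 4 * 256 = 1024
4^10 = (4^5)^2 = 1024^2 = 1048576
4^20 = (4^10)^2 = 1048576^2 = 1099511627776

Result: 1099511627776
Multiplications needed: 5 (5 lines after 4^1)

4^20 = 1099511627776. Using exponentiation by squaring, this requires 5 multiplications. The key idea: if the exponent is even, square the half-power; if odd, multiply by the base once.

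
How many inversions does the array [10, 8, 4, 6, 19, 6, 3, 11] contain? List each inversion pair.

Finding inversions in [10, 8, 4, 6, 19, 6, 3, 11]:

(0, 1): arr[0]=10 > arr[1]=8
(0, 2): arr[0]=10 > arr[2]=4
(0, 3): arr[0]=10 > arr[3]=6
(0, 5): arr[0]=10 > arr[5]=6
(0, 6): arr[0]=10 > arr[6]=3
(1, 2): arr[1]=8 > arr[2]=4
(1, 3): arr[1]=8 > arr[3]=6
(1, 5): arr[1]=8 > arr[5]=6
(1, 6): arr[1]=8 > arr[6]=3
(2, 6): arr[2]=4 > arr[6]=3
(3, 6): arr[3]=6 > arr[6]=3
(4, 5): arr[4]=19 > arr[5]=6
(4, 6): arr[4]=19 > arr[6]=3
(4, 7): arr[4]=19 > arr[7]=11
(5, 6): arr[5]=6 > arr[6]=3

Total inversions: 15

The array has 15 inversion(s): (0,1), (0,2), (0,3), (0,5), (0,6), (1,2), (1,3), (1,5), (1,6), (2,6), (3,6), (4,5), (4,6), (4,7), (5,6). Each pair (i,j) satisfies i < j and arr[i] > arr[j].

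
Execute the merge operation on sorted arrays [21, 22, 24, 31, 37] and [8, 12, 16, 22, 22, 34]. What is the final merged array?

Merging process:

Compare 21 vs 8: take 8 from right. Merged: [8]
Compare 21 vs 12: take 12 from right. Merged: [8, 12]
Compare 21 vs 16: take 16 from right. Merged: [8, 12, 16]
Compare 21 vs 22: take 21 from left. Merged: [8, 12, 16, 21]
Compare 22 vs 22: take 22 from left. Merged: [8, 12, 16, 21, 22]
Compare 24 vs 22: take 22 from right. Merged: [8, 12, 16, 21, 22, 22]
Compare 24 vs 22: take 22 from right. Merged: [8, 12, 16, 21, 22, 22, 22]
Compare 24 vs 34: take 24 from left. Merged: [8, 12, 16, 21, 22, 22, 22, 24]
Compare 31 vs 34: take 31 from left. Merged: [8, 12, 16, 21, 22, 22, 22, 24, 31]
Compare 37 vs 34: take 34 from right. Merged: [8, 12, 16, 21, 22, 22, 22, 24, 31, 34]
Append remaining from left: [37]. Merged: [8, 12, 16, 21, 22, 22, 22, 24, 31, 34, 37]

Final merged array: [8, 12, 16, 21, 22, 22, 22, 24, 31, 34, 37]
Total comparisons: 10

The merged array is [8, 12, 16, 21, 22, 22, 22, 24, 31, 34, 37], requiring 10 comparisons. The merge step runs in O(n) time where n is the total number of elements.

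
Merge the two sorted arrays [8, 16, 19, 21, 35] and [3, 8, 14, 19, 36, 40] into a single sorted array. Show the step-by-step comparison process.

Merging process:

Compare 8 vs 3: take 3 from right. Merged: [3]
Compare 8 vs 8: take 8 from left. Merged: [3, 8]
Compare 16 vs 8: take 8 from right. Merged: [3, 8, 8]
Compare 16 vs 14: take 14 from right. Merged: [3, 8, 8, 14]
Compare 16 vs 19: take 16 from left. Merged: [3, 8, 8, 14, 16]
Compare 19 vs 19: take 19 from left. Merged: [3, 8, 8, 14, 16, 19]
Compare 21 vs 19: take 19 from right. Merged: [3, 8, 8, 14, 16, 19, 19]
Compare 21 vs 36: take 21 from left. Merged: [3, 8, 8, 14, 16, 19, 19, 21]
Compare 35 vs 36: take 35 from left. Merged: [3, 8, 8, 14, 16, 19, 19, 21, 35]
Append remaining from right: [36, 40]. Merged: [3, 8, 8, 14, 16, 19, 19, 21, 35, 36, 40]

Final merged array: [3, 8, 8, 14, 16, 19, 19, 21, 35, 36, 40]
Total comparisons: 9

The merged array is [3, 8, 8, 14, 16, 19, 19, 21, 35, 36, 40], requiring 9 comparisons. The merge step runs in O(n) time where n is the total number of elements.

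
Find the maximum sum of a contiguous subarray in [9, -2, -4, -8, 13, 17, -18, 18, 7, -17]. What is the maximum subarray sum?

Using Kadane's algorithm on [9, -2, -4, -8, 13, 17, -18, 18, 7, -17]:

Scanning through the array:
Position 1 (value -2): max_ending_here = 7, max_so_far = 9
Position 2 (value -4): max_ending_here = 3, max_so_far = 9
Position 3 (value -8): max_ending_here = -5, max_so_far = 9
Position 4 (value 13): max_ending_here = 13, max_so_far = 13
Position 5 (value 17): max_ending_here = 30, max_so_far = 30
Position 6 (value -18): max_ending_here = 12, max_so_far = 30
Position 7 (value 18): max_ending_here = 30, max_so_far = 30
Position 8 (value 7): max_ending_here = 37, max_so_far = 37
Position 9 (value -17): max_ending_here = 20, max_so_far = 37

Maximum subarray: [13, 17, -18, 18, 7]
Maximum sum: 37

The maximum subarray is [13, 17, -18, 18, 7] with sum 37. This subarray runs from index 4 to index 8.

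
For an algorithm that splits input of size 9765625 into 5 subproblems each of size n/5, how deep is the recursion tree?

For divide and conquer with division factor 5:

Problem sizes at each level:
Level 0: 9765625
Level 1: 1953125
Level 2: 390625
Level 3: 78125
Level 4: 15625
Level 5: 3125
Level 6: 625
Level 7: 125
Level 8: 25
Level 9: 5
Level 10: 1

The root is level 0 and the size-1 base case is level 10 (the tree spans levels 0 through 10, i.e. 11 levels counting the root), so the depth is the number of divisions: log_5(9765625) = 10

The recursion tree depth is log_5(9765625) = 10. At each level, the problem size is divided by 5, so it takes 10 divisions to reduce to a base case of size 1. The algorithm makes 5 recursive calls at each level.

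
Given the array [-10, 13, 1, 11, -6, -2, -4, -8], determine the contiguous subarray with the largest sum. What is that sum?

Using Kadane's algorithm on [-10, 13, 1, 11, -6, -2, -4, -8]:

Scanning through the array:
Position 1 (value 13): max_ending_here = 13, max_so_far = 13
Position 2 (value 1): max_ending_here = 14, max_so_far = 14
Position 3 (value 11): max_ending_here = 25, max_so_far = 25
Position 4 (value -6): max_ending_here = 19, max_so_far = 25
Position 5 (value -2): max_ending_here = 17, max_so_far = 25
Position 6 (value -4): max_ending_here = 13, max_so_far = 25
Position 7 (value -8): max_ending_here = 5, max_so_far = 25

Maximum subarray: [13, 1, 11]
Maximum sum: 25

The maximum subarray is [13, 1, 11] with sum 25. This subarray runs from index 1 to index 3.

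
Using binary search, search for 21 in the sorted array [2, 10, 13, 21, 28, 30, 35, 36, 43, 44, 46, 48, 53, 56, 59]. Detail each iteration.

Binary search for 21 in [2, 10, 13, 21, 28, 30, 35, 36, 43, 44, 46, 48, 53, 56, 59]:

lo=0, hi=14, mid=7, arr[mid]=36 -> 36 > 21, search left half
lo=0, hi=6, mid=3, arr[mid]=21 -> Found target at index 3!

Binary search finds 21 at index 3 after 2 comparisons. The search repeatedly halves the search space by comparing with the middle element.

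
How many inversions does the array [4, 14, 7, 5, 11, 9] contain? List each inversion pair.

Finding inversions in [4, 14, 7, 5, 11, 9]:

(1, 2): arr[1]=14 > arr[2]=7
(1, 3): arr[1]=14 > arr[3]=5
(1, 4): arr[1]=14 > arr[4]=11
(1, 5): arr[1]=14 > arr[5]=9
(2, 3): arr[2]=7 > arr[3]=5
(4, 5): arr[4]=11 > arr[5]=9

Total inversions: 6

The array has 6 inversion(s): (1,2), (1,3), (1,4), (1,5), (2,3), (4,5). Each pair (i,j) satisfies i < j and arr[i] > arr[j].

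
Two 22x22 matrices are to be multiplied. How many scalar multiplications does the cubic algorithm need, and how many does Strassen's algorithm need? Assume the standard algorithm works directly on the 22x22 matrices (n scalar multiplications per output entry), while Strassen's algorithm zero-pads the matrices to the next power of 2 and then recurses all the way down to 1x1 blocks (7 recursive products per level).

Matrix multiplication for 22x22 matrices:

Strassen's algorithm requires power-of-2 dimensions. Pad 22x22 to 32x32 (next power of 2).

Standard algorithm: 22^3 = 10648 multiplications
Strassen's algorithm: 7^(log2(32)) = 7^5 = 16807 multiplications
Difference: 10648 - 16807 = -6159 (Strassen uses MORE here due to padding overhead — for small or just-over-power-of-2 n, padding can outweigh the per-level savings)

Standard: 10648 multiplications (22^3). Strassen: 16807 multiplications (7^5, after padding to 32x32). Strassen reduces 8 recursive multiplications to 7 at each level.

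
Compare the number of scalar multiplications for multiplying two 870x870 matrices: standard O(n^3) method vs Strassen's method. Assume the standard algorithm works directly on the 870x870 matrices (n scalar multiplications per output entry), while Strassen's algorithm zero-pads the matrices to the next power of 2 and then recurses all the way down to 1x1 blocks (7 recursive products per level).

Matrix multiplication for 870x870 matrices:

Strassen's algorithm requires power-of-2 dimensions. Pad 870x870 to 1024x1024 (next power of 2).

Standard algorithm: 870^3 = 658503000 multiplications
Strassen's algorithm: 7^(log2(1024)) = 7^10 = 282475249 multiplications
Savings: 658503000 - 282475249 = 376027751 multiplications

Standard: 658503000 multiplications (870^3). Strassen: 282475249 multiplications (7^10, after padding to 1024x1024). Strassen reduces 8 recursive multiplications to 7 at each level.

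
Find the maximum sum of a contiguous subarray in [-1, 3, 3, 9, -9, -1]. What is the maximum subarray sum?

Using Kadane's algorithm on [-1, 3, 3, 9, -9, -1]:

Scanning through the array:
Position 1 (value 3): max_ending_here = 3, max_so_far = 3
Position 2 (value 3): max_ending_here = 6, max_so_far = 6
Position 3 (value 9): max_ending_here = 15, max_so_far = 15
Position 4 (value -9): max_ending_here = 6, max_so_far = 15
Position 5 (value -1): max_ending_here = 5, max_so_far = 15

Maximum subarray: [3, 3, 9]
Maximum sum: 15

The maximum subarray is [3, 3, 9] with sum 15. This subarray runs from index 1 to index 3.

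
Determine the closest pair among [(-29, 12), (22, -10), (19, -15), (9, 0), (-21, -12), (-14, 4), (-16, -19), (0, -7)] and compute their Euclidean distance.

Computing all pairwise distances among 8 points:

d((-29, 12), (22, -10)) = 55.5428
d((-29, 12), (19, -15)) = 55.0727
d((-29, 12), (9, 0)) = 39.8497
d((-29, 12), (-21, -12)) = 25.2982
d((-29, 12), (-14, 4)) = 17.0
d((-29, 12), (-16, -19)) = 33.6155
d((-29, 12), (0, -7)) = 34.6699
d((22, -10), (19, -15)) = 5.831 <-- minimum
d((22, -10), (9, 0)) = 16.4012
d((22, -10), (-21, -12)) = 43.0465
d((22, -10), (-14, 4)) = 38.6264
d((22, -10), (-16, -19)) = 39.0512
d((22, -10), (0, -7)) = 22.2036
d((19, -15), (9, 0)) = 18.0278
d((19, -15), (-21, -12)) = 40.1123
d((19, -15), (-14, 4)) = 38.0789
d((19, -15), (-16, -19)) = 35.2278
d((19, -15), (0, -7)) = 20.6155
d((9, 0), (-21, -12)) = 32.311
d((9, 0), (-14, 4)) = 23.3452
d((9, 0), (-16, -19)) = 31.4006
d((9, 0), (0, -7)) = 11.4018
d((-21, -12), (-14, 4)) = 17.4642
d((-21, -12), (-16, -19)) = 8.6023
d((-21, -12), (0, -7)) = 21.587
d((-14, 4), (-16, -19)) = 23.0868
d((-14, 4), (0, -7)) = 17.8045
d((-16, -19), (0, -7)) = 20.0

Closest pair: (22, -10) and (19, -15) with distance 5.831

The closest pair is (22, -10) and (19, -15) with Euclidean distance 5.831. For 8 points, brute-force pairwise comparison is shown above. For large n, the divide-and-conquer algorithm (sort by x, recurse on halves, check the dividing strip) achieves O(n log n).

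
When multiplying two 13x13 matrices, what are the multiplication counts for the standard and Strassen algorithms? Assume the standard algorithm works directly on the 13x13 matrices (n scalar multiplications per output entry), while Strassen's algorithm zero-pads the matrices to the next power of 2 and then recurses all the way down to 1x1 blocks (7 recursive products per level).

Matrix multiplication for 13x13 matrices:

Strassen's algorithm requires power-of-2 dimensions. Pad 13x13 to 16x16 (next power of 2).

Standard algorithm: 13^3 = 2197 multiplications
Strassen's algorithm: 7^(log2(16)) = 7^4 = 2401 multiplications
Difference: 2197 - 2401 = -204 (Strassen uses MORE here due to padding overhead — for small or just-over-power-of-2 n, padding can outweigh the per-level savings)

Standard: 2197 multiplications (13^3). Strassen: 2401 multiplications (7^4, after padding to 16x16). Strassen reduces 8 recursive multiplications to 7 at each level.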